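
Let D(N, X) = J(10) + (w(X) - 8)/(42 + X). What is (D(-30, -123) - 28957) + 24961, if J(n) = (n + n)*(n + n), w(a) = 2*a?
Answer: -291022/81 ≈ -3592.9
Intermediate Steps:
J(n) = 4*n² (J(n) = (2*n)*(2*n) = 4*n²)
D(N, X) = 400 + (-8 + 2*X)/(42 + X) (D(N, X) = 4*10² + (2*X - 8)/(42 + X) = 4*100 + (-8 + 2*X)/(42 + X) = 400 + (-8 + 2*X)/(42 + X))
(D(-30, -123) - 28957) + 24961 = (2*(8396 + 201*(-123))/(42 - 123) - 28957) + 24961 = (2*(8396 - 24723)/(-81) - 28957) + 24961 = (2*(-1/81)*(-16327) - 28957) + 24961 = (32654/81 - 28957) + 24961 = -2312863/81 + 24961 = -291022/81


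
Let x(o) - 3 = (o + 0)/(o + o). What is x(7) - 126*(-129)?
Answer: 32515/2 ≈ 16258.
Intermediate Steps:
x(o) = 7/2 (x(o) = 3 + (o + 0)/(o + o) = 3 + o/((2*o)) = 3 + o*(1/(2*o)) = 3 + 1/2 = 7/2)
x(7) - 126*(-129) = 7/2 - 126*(-129) = 7/2 + 16254 = 32515/2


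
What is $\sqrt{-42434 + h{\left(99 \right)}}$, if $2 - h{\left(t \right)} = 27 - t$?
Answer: $2 i \sqrt{10590} \approx 205.82 i$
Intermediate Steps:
$h{\left(t \right)} = -25 + t$ ($h{\left(t \right)} = 2 - \left(27 - t\right) = 2 + \left(-27 + t\right) = -25 + t$)
$\sqrt{-42434 + h{\left(99 \right)}} = \sqrt{-42434 + \left(-25 + 99\right)} = \sqrt{-42434 + 74} = \sqrt{-42360} = 2 i \sqrt{10590}$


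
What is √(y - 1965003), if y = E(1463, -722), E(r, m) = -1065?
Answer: 6*I*√54613 ≈ 1402.2*I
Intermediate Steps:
y = -1065
√(y - 1965003) = √(-1065 - 1965003) = √(-1966068) = 6*I*√54613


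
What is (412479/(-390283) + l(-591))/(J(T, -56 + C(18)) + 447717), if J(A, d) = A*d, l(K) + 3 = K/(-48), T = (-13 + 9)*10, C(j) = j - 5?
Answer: 51552503/2806521930736 ≈ 1.8369e-5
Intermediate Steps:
C(j) = -5 + j
T = -40 (T = -4*10 = -40)
l(K) = -3 - K/48 (l(K) = -3 + K/(-48) = -3 + K*(-1/48) = -3 - K/48)
(412479/(-390283) + l(-591))/(J(T, -56 + C(18)) + 447717) = (412479/(-390283) + (-3 - 1/48*(-591)))/(-40*(-56 + (-5 + 18)) + 447717) = (412479*(-1/390283) + (-3 + 197/16))/(-40*(-56 + 13) + 447717) = (-412479/390283 + 149/16)/(-40*(-43) + 447717) = 51552503/(6244528*(1720 + 447717)) = (51552503/6244528)/449437 = (51552503/6244528)*(1/449437) = 51552503/2806521930736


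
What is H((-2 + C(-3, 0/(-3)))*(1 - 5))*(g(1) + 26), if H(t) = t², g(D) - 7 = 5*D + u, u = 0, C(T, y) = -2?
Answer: 9728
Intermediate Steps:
g(D) = 7 + 5*D (g(D) = 7 + (5*D + 0) = 7 + 5*D)
H((-2 + C(-3, 0/(-3)))*(1 - 5))*(g(1) + 26) = ((-2 - 2)*(1 - 5))²*((7 + 5*1) + 26) = (-4*(-4))²*((7 + 5) + 26) = 16²*(12 + 26) = 256*38 = 9728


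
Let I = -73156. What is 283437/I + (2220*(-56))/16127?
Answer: -13665742419/1179786812 ≈ -11.583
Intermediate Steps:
283437/I + (2220*(-56))/16127 = 283437/(-73156) + (2220*(-56))/16127 = 283437*(-1/73156) - 124320*1/16127 = -283437/73156 - 124320/16127 = -13665742419/1179786812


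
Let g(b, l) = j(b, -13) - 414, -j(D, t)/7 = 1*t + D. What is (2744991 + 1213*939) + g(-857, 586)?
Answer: 3889674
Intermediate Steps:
j(D, t) = -7*D - 7*t (j(D, t) = -7*(1*t + D) = -7*(t + D) = -7*(D + t) = -7*D - 7*t)
g(b, l) = -323 - 7*b (g(b, l) = (-7*b - 7*(-13)) - 414 = (-7*b + 91) - 414 = (91 - 7*b) - 414 = -323 - 7*b)
(2744991 + 1213*939) + g(-857, 586) = (2744991 + 1213*939) + (-323 - 7*(-857)) = (2744991 + 1139007) + (-323 + 5999) = 3883998 + 5676 = 3889674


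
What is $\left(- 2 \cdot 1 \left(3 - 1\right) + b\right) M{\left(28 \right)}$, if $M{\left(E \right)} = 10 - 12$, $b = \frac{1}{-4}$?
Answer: $\frac{17}{2} \approx 8.5$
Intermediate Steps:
$b = - \frac{1}{4} \approx -0.25$
$M{\left(E \right)} = -2$
$\left(- 2 \cdot 1 \left(3 - 1\right) + b\right) M{\left(28 \right)} = \left(- 2 \cdot 1 \left(3 - 1\right) - \frac{1}{4}\right) \left(-2\right) = \left(- 2 \cdot 1 \cdot 2 - \frac{1}{4}\right) \left(-2\right) = \left(\left(-2\right) 2 - \frac{1}{4}\right) \left(-2\right) = \left(-4 - \frac{1}{4}\right) \left(-2\right) = \left(- \frac{17}{4}\right) \left(-2\right) = \frac{17}{2}$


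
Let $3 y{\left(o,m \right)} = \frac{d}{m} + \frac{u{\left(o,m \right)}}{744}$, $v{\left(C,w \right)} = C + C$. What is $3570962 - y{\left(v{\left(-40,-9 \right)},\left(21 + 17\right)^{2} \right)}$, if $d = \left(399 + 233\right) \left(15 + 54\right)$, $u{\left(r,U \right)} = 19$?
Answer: $\frac{2877301655477}{805752} \approx 3.571 \cdot 10^{6}$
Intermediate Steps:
$v{\left(C,w \right)} = 2 C$
$d = 43608$ ($d = 632 \cdot 69 = 43608$)
$y{\left(o,m \right)} = \frac{19}{2232} + \frac{14536}{m}$ ($y{\left(o,m \right)} = \frac{\frac{43608}{m} + \frac{19}{744}}{3} = \frac{\frac{19}{744} + \frac{43608}{m}}{3} = \frac{19}{2232} + \frac{14536}{m}$)
$3570962 - y{\left(v{\left(-40,-9 \right)},\left(21 + 17\right)^{2} \right)} = 3570962 - \left(\frac{19}{2232} + \frac{14536}{\left(21 + 17\right)^{2}}\right) = 3570962 - \left(\frac{19}{2232} + \frac{14536}{38^{2}}\right) = 3570962 - \left(\frac{19}{2232} + \frac{14536}{1444}\right) = 3570962 - \left(\frac{19}{2232} + 14536 \cdot \frac{1}{1444}\right) = 3570962 - \left(\frac{19}{2232} + \frac{3634}{361}\right) = 3570962 - \frac{8117947}{805752} = \frac{2877301655477}{805752}$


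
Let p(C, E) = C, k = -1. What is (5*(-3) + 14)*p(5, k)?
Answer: -5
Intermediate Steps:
(5*(-3) + 14)*p(5, k) = (5*(-3) + 14)*5 = (-15 + 14)*5 = -1*5 = -5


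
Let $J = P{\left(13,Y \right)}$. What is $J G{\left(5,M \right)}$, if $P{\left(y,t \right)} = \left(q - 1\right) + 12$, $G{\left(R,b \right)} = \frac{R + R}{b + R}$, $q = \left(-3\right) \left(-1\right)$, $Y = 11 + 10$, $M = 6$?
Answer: $\frac{140}{11} \approx 12.727$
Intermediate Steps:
$Y = 21$
$q = 3$
$G{\left(R,b \right)} = \frac{2 R}{R + b}$
$P{\left(y,t \right)} = 14$ ($P{\left(y,t \right)} = \left(3 - 1\right) + 12 = 2 + 12 = 14$)
$J = 14$
$J G{\left(5,M \right)} = 14 \cdot 2 \cdot 5 \frac{1}{5 + 6} = 14 \cdot 2 \cdot 5 \cdot \frac{1}{11} = 14 \cdot \frac{10}{11} = \frac{140}{11}$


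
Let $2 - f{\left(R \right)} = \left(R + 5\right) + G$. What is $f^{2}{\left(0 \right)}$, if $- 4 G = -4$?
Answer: $16$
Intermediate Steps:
$G = 1$ ($G = \left(- \frac{1}{4}\right) \left(-4\right) = 1$)
$f{\left(R \right)} = -4 - R$ ($f{\left(R \right)} = 2 - \left(\left(R + 5\right) + 1\right) = 2 - \left(\left(5 + R\right) + 1\right) = 2 - \left(6 + R\right) = -4 - R$)
$f^{2}{\left(0 \right)} = \left(-4 - 0\right)^{2} = \left(-4 + 0\right)^{2} = \left(-4\right)^{2} = 16$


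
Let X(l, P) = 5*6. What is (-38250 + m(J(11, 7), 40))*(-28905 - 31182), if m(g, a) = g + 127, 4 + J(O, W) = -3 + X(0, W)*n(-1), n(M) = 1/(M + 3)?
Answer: 2290216005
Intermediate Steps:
X(l, P) = 30
n(M) = 1/(3 + M)
J(O, W) = 8 (J(O, W) = -4 + (-3 + 30/(3 - 1)) = -4 + (-3 + 30/2) = -4 + (-3 + 30*(1/2)) = -4 + (-3 + 15) = -4 + 12 = 8)
m(g, a) = 127 + g
(-38250 + m(J(11, 7), 40))*(-28905 - 31182) = (-38250 + (127 + 8))*(-28905 - 31182) = (-38250 + 135)*(-60087) = -38115*(-60087) = 2290216005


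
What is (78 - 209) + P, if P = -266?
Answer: -397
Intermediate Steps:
(78 - 209) + P = (78 - 209) - 266 = -131 - 266 = -397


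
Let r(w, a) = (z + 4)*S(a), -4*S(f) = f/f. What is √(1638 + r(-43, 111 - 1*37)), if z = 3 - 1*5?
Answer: 5*√262/2 ≈ 40.466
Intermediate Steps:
S(f) = -¼ (S(f) = -f/(4*f) = -¼*1 = -¼)
z = -2 (z = 3 - 5 = -2)
r(w, a) = -½ (r(w, a) = (-2 + 4)*(-¼) = 2*(-¼) = -½)
√(1638 + r(-43, 111 - 1*37)) = √(1638 - ½) = √(3275/2) = 5*√262/2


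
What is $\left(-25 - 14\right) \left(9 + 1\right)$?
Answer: $-390$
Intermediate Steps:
$\left(-25 - 14\right) \left(9 + 1\right) = \left(-39\right) 10 = -390$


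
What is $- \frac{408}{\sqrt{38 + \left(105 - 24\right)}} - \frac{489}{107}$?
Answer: $- \frac{489}{107} - \frac{24 \sqrt{119}}{7} \approx -41.971$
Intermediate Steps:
$- \frac{408}{\sqrt{38 + \left(105 - 24\right)}} - \frac{489}{107} = - \frac{408}{\sqrt{38 + 81}} - \frac{489}{107} = - \frac{408}{\sqrt{119}} - \frac{489}{107} = - 408 \frac{\sqrt{119}}{119} - \frac{489}{107} = - \frac{24 \sqrt{119}}{7} - \frac{489}{107} = - \frac{489}{107} - \frac{24 \sqrt{119}}{7}$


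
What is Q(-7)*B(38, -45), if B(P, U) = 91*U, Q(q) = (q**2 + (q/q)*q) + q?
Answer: -143325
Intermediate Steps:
Q(q) = q**2 + 2*q (Q(q) = (q**2 + 1*q) + q = (q**2 + q) + q = (q + q**2) + q = q**2 + 2*q)
Q(-7)*B(38, -45) = (-7*(2 - 7))*(91*(-45)) = -7*(-5)*(-4095) = 35*(-4095) = -143325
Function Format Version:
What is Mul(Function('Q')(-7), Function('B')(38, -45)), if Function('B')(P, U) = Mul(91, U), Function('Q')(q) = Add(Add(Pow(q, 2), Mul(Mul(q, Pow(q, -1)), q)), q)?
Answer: -143325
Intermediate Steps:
Function('Q')(q) = Add(Pow(q, 2), Mul(2, q)) (Function('Q')(q) = Add(Add(Pow(q, 2), Mul(1, q)), q) = Add(Add(Pow(q, 2), q), q) = Add(Add(q, Pow(q, 2)), q) = Add(Pow(q, 2), Mul(2, q)))
Mul(Function('Q')(-7), Function('B')(38, -45)) = Mul(Mul(-7, Add(2, -7)), Mul(91, -45)) = Mul(Mul(-7, -5), -4095) = Mul(35, -4095) = -143325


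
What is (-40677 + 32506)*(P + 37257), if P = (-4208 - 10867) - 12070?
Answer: -82625152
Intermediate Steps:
P = -27145 (P = -15075 - 12070 = -27145)
(-40677 + 32506)*(P + 37257) = (-40677 + 32506)*(-27145 + 37257) = -8171*10112 = -82625152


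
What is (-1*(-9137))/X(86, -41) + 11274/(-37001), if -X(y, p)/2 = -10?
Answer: 337852657/740020 ≈ 456.55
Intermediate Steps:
X(y, p) = 20 (X(y, p) = -2*(-10) = 20)
(-1*(-9137))/X(86, -41) + 11274/(-37001) = -1*(-9137)/20 + 11274/(-37001) = 9137*(1/20) + 11274*(-1/37001) = 9137/20 - 11274/37001 = 337852657/740020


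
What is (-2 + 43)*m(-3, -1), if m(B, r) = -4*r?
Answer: 164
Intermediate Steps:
(-2 + 43)*m(-3, -1) = (-2 + 43)*(-4*(-1)) = 41*4 = 164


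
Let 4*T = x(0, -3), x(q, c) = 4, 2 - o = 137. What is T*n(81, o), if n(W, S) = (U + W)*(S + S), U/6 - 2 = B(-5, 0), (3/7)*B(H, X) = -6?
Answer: -2430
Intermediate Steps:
o = -135 (o = 2 - 1*137 = 2 - 137 = -135)
B(H, X) = -14 (B(H, X) = (7/3)*(-6) = -14)
U = -72 (U = 12 + 6*(-14) = 12 - 84 = -72)
T = 1 (T = (1/4)*4 = 1)
n(W, S) = 2*S*(-72 + W) (n(W, S) = (-72 + W)*(S + S) = (-72 + W)*(2*S) = 2*S*(-72 + W))
T*n(81, o) = 1*(2*(-135)*(-72 + 81)) = 1*(2*(-135)*9) = 1*(-2430) = -2430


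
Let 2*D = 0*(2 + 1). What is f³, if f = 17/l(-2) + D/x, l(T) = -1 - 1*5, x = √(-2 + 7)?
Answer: -4913/216 ≈ -22.745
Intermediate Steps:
x = √5 ≈ 2.2361
D = 0 (D = (0*(2 + 1))/2 = (0*3)/2 = (½)*0 = 0)
l(T) = -6 (l(T) = -1 - 5 = -6)
f = -17/6 (f = 17/(-6) + 0/(√5) = 17*(-⅙) + 0*(√5/5) = -17/6 + 0 = -17/6 ≈ -2.8333)
f³ = (-17/6)³ = -4913/216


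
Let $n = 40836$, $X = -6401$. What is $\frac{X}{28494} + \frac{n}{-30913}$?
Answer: $- \frac{1361455097}{880835022} \approx -1.5456$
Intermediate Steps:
$\frac{X}{28494} + \frac{n}{-30913} = - \frac{6401}{28494} + \frac{40836}{-30913} = \left(-6401\right) \frac{1}{28494} + 40836 \left(- \frac{1}{30913}\right) = - \frac{6401}{28494} - \frac{40836}{30913} = - \frac{1361455097}{880835022}$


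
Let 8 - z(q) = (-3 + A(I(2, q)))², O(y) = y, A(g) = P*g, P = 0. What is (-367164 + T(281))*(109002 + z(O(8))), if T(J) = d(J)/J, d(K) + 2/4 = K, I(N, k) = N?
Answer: -22491877508607/562 ≈ -4.0021e+10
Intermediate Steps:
d(K) = -½ + K
T(J) = (-½ + J)/J
A(g) = 0 (A(g) = 0*g = 0)
z(q) = -1 (z(q) = 8 - (-3 + 0)² = 8 - 1*(-3)² = 8 - 1*9 = 8 - 9 = -1)
(-367164 + T(281))*(109002 + z(O(8))) = (-367164 + (-½ + 281)/281)*(109002 - 1) = (-367164 + (1/281)*(561/2))*109001 = (-367164 + 561/562)*109001 = -206345607/562*109001 = -22491877508607/562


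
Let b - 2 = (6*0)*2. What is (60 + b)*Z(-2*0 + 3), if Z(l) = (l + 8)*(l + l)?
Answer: 4092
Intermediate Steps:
Z(l) = 2*l*(8 + l) (Z(l) = (8 + l)*(2*l) = 2*l*(8 + l))
b = 2 (b = 2 + (6*0)*2 = 2 + 0*2 = 2 + 0 = 2)
(60 + b)*Z(-2*0 + 3) = (60 + 2)*(2*(-2*0 + 3)*(8 + (-2*0 + 3))) = 62*(2*(0 + 3)*(8 + (0 + 3))) = 62*(2*3*(8 + 3)) = 62*(2*3*11) = 62*66 = 4092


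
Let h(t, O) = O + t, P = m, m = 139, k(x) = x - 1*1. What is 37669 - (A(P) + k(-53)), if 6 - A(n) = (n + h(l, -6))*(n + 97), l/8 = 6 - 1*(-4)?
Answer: 87985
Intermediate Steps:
l = 80 (l = 8*(6 - 1*(-4)) = 8*(6 + 4) = 8*10 = 80)
k(x) = -1 + x (k(x) = x - 1 = -1 + x)
P = 139
A(n) = 6 - (74 + n)*(97 + n) (A(n) = 6 - (n + (-6 + 80))*(n + 97) = 6 - (n + 74)*(97 + n) = 6 - (74 + n)*(97 + n))
37669 - (A(P) + k(-53)) = 37669 - ((-7172 - 1*139² - 171*139) + (-1 - 53)) = 37669 - ((-7172 - 1*19321 - 23769) - 54) = 37669 - ((-7172 - 19321 - 23769) - 54) = 37669 - (-50262 - 54) = 37669 - 1*(-50316) = 37669 + 50316 = 87985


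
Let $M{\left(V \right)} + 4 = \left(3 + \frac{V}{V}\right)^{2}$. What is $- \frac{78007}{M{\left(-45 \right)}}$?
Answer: $- \frac{78007}{12} \approx -6500.6$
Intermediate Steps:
$M{\left(V \right)} = 12$ ($M{\left(V \right)} = -4 + \left(3 + \frac{V}{V}\right)^{2} = -4 + \left(3 + 1\right)^{2} = -4 + 4^{2} = -4 + 16 = 12$)
$- \frac{78007}{M{\left(-45 \right)}} = - \frac{78007}{12}$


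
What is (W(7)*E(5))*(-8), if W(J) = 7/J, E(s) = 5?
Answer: -40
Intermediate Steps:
(W(7)*E(5))*(-8) = ((7/7)*5)*(-8) = ((7*(1/7))*5)*(-8) = (1*5)*(-8) = 5*(-8) = -40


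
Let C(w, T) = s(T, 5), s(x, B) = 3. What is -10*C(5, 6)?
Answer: -30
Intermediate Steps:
C(w, T) = 3
-10*C(5, 6) = -10*3 = -30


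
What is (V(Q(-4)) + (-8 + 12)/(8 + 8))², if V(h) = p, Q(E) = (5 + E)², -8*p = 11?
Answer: 81/64 ≈ 1.2656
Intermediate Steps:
p = -11/8 (p = -⅛*11 = -11/8 ≈ -1.3750)
V(h) = -11/8
(V(Q(-4)) + (-8 + 12)/(8 + 8))² = (-11/8 + (-8 + 12)/(8 + 8))² = (-11/8 + 4/16)² = (-11/8 + (1/16)*4)² = (-11/8 + ¼)² = (-9/8)² = 81/64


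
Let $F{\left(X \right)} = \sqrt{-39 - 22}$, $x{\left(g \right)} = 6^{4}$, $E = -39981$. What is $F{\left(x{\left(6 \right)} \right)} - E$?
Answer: $39981 + i \sqrt{61} \approx 39981.0 + 7.8102 i$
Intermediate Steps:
$x{\left(g \right)} = 1296$
$F{\left(X \right)} = i \sqrt{61}$ ($F{\left(X \right)} = \sqrt{-61} = i \sqrt{61}$)
$F{\left(x{\left(6 \right)} \right)} - E = i \sqrt{61} - -39981 = i \sqrt{61} + 39981 = 39981 + i \sqrt{61}$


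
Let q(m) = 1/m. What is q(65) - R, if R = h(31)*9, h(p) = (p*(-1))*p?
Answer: 562186/65 ≈ 8649.0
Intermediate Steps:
h(p) = -p² (h(p) = (-p)*p = -p²)
R = -8649 (R = -1*31²*9 = -1*961*9 = -961*9 = -8649)
q(65) - R = 1/65 - 1*(-8649) = 1/65 + 8649 = 562186/65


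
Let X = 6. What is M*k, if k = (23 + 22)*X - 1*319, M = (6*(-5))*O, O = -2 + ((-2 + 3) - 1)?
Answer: -2940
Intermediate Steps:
O = -2 (O = -2 + (1 - 1) = -2 + 0 = -2)
M = 60 (M = (6*(-5))*(-2) = -30*(-2) = 60)
k = -49 (k = (23 + 22)*6 - 1*319 = 45*6 - 319 = 270 - 319 = -49)
M*k = 60*(-49) = -2940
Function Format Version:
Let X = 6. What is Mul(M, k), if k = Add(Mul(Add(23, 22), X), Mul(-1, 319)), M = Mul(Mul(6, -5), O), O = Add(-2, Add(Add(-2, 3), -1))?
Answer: -2940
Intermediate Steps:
O = -2 (O = Add(-2, Add(1, -1)) = Add(-2, 0) = -2)
M = 60 (M = Mul(Mul(6, -5), -2) = Mul(-30, -2) = 60)
k = -49 (k = Add(Mul(Add(23, 22), 6), Mul(-1, 319)) = Add(Mul(45, 6), -319) = Add(270, -319) = -49)
Mul(M, k) = Mul(60, -49) = -2940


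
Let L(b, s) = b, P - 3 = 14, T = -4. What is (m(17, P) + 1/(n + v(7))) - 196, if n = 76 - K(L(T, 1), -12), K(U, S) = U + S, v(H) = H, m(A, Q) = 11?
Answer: -18314/99 ≈ -184.99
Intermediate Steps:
P = 17 (P = 3 + 14 = 17)
K(U, S) = S + U
n = 92 (n = 76 - (-12 - 4) = 76 - 1*(-16) = 76 + 16 = 92)
(m(17, P) + 1/(n + v(7))) - 196 = (11 + 1/(92 + 7)) - 196 = (11 + 1/99) - 196 = 1090/99 - 196 = -18314/99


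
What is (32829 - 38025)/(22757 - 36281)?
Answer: 433/1127 ≈ 0.38421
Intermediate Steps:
(32829 - 38025)/(22757 - 36281) = -5196/(-13524) = -5196*(-1/13524) = 433/1127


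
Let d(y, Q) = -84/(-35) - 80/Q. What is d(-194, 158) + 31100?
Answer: 12285248/395 ≈ 31102.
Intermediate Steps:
d(y, Q) = 12/5 - 80/Q (d(y, Q) = -84*(-1/35) - 80/Q = 12/5 - 80/Q)
d(-194, 158) + 31100 = (12/5 - 80/158) + 31100 = (12/5 - 80*1/158) + 31100 = (12/5 - 40/79) + 31100 = 748/395 + 31100 = 12285248/395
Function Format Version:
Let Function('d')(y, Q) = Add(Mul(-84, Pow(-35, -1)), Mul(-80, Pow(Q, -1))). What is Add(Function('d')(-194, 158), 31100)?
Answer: Rational(12285248, 395) ≈ 31102.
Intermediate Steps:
Function('d')(y, Q) = Add(Rational(12, 5), Mul(-80, Pow(Q, -1))) (Function('d')(y, Q) = Add(Mul(-84, Rational(-1, 35)), Mul(-80, Pow(Q, -1))) = Add(Rational(12, 5), Mul(-80, Pow(Q, -1))))
Add(Function('d')(-194, 158), 31100) = Add(Add(Rational(12, 5), Mul(-80, Pow(158, -1))), 31100) = Add(Add(Rational(12, 5), Mul(-80, Rational(1, 158))), 31100) = Add(Add(Rational(12, 5), Rational(-40, 79)), 31100) = Add(Rational(748, 395), 31100) = Rational(12285248, 395)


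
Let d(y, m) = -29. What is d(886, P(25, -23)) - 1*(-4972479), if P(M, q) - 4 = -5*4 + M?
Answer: 4972450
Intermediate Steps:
P(M, q) = -16 + M (P(M, q) = 4 + (-5*4 + M) = 4 + (-20 + M) = -16 + M)
d(886, P(25, -23)) - 1*(-4972479) = -29 - 1*(-4972479) = -29 + 4972479 = 4972450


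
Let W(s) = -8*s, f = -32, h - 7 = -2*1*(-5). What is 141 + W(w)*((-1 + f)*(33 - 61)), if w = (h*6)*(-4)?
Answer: 3016077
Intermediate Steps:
h = 17 (h = 7 - 2*1*(-5) = 7 - 2*(-5) = 7 + 10 = 17)
w = -408 (w = (17*6)*(-4) = 102*(-4) = -408)
141 + W(w)*((-1 + f)*(33 - 61)) = 141 + (-8*(-408))*((-1 - 32)*(33 - 61)) = 141 + 3264*(-33*(-28)) = 141 + 3264*924 = 141 + 3015936 = 3016077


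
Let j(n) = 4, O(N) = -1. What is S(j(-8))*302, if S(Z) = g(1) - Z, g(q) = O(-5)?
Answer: -1510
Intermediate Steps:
g(q) = -1
S(Z) = -1 - Z
S(j(-8))*302 = (-1 - 1*4)*302 = (-1 - 4)*302 = -5*302 = -1510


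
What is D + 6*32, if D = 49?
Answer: 241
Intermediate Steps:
D + 6*32 = 49 + 6*32 = 49 + 192 = 241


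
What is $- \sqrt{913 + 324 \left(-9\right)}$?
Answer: $- i \sqrt{2003} \approx - 44.755 i$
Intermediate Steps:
$- \sqrt{913 + 324 \left(-9\right)} = - \sqrt{913 - 2916} = - \sqrt{-2003} = - i \sqrt{2003}$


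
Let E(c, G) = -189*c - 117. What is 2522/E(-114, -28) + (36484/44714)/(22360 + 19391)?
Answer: 87203484136/740829980589 ≈ 0.11771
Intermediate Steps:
E(c, G) = -117 - 189*c
2522/E(-114, -28) + (36484/44714)/(22360 + 19391) = 2522/(-117 - 189*(-114)) + (36484/44714)/(22360 + 19391) = 2522/(-117 + 21546) + (36484*(1/44714))/41751 = 2522/21429 + (18242/22357)*(1/41751) = 2522*(1/21429) + 18242/933427107 = 2522/21429 + 18242/933427107 = 87203484136/740829980589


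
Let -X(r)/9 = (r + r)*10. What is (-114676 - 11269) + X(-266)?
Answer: -78065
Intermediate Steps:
X(r) = -180*r (X(r) = -9*(r + r)*10 = -9*2*r*10 = -180*r)
(-114676 - 11269) + X(-266) = (-114676 - 11269) - 180*(-266) = -125945 + 47880 = -78065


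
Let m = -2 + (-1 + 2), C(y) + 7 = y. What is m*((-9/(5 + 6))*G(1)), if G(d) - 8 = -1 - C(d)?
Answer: 117/11 ≈ 10.636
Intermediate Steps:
C(y) = -7 + y
m = -1 (m = -2 + 1 = -1)
G(d) = 14 - d (G(d) = 8 + (-1 - (-7 + d)) = 8 + (-1 + (7 - d)) = 8 + (6 - d) = 14 - d)
m*((-9/(5 + 6))*G(1)) = -(-9/(5 + 6))*(14 - 1*1) = -(-9/11)*(14 - 1) = -(-9*1/11)*13 = -(-9)*13/11 = -1*(-117/11) = 117/11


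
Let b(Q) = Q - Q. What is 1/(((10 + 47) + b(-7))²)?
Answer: 1/3249 ≈ 0.00030779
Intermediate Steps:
b(Q) = 0
1/(((10 + 47) + b(-7))²) = 1/(((10 + 47) + 0)²) = 1/((57 + 0)²) = 1/(57²) = 1/3249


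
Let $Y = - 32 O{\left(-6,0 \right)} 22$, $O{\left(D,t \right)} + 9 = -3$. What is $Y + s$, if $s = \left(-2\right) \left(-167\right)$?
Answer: $8782$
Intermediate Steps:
$O{\left(D,t \right)} = -12$ ($O{\left(D,t \right)} = -9 - 3 = -12$)
$s = 334$
$Y = 8448$ ($Y = \left(-32\right) \left(-12\right) 22 = 384 \cdot 22 = 8448$)
$Y + s = 8448 + 334 = 8782$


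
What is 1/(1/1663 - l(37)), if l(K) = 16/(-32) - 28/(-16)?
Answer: -6652/8311 ≈ -0.80038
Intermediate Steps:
l(K) = 5/4 (l(K) = 16*(-1/32) - 28*(-1/16) = -½ + 7/4 = 5/4)
1/(1/1663 - l(37)) = 1/(1/1663 - 1*5/4) = 1/(1/1663 - 5/4) = 1/(-8311/6652) = -6652/8311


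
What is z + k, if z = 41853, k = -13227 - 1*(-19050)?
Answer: 47676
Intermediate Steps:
k = 5823 (k = -13227 + 19050 = 5823)
z + k = 41853 + 5823 = 47676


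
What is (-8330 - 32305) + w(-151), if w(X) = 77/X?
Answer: -6135962/151 ≈ -40636.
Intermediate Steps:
(-8330 - 32305) + w(-151) = (-8330 - 32305) + 77/(-151) = -40635 + 77*(-1/151) = -40635 - 77/151 = -6135962/151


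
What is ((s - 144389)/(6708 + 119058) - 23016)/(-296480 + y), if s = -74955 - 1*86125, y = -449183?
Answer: 321659525/10419894762 ≈ 0.030870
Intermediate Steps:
s = -161080 (s = -74955 - 86125 = -161080)
((s - 144389)/(6708 + 119058) - 23016)/(-296480 + y) = ((-161080 - 144389)/(6708 + 119058) - 23016)/(-296480 - 449183) = (-305469/125766 - 23016)/(-745663) = (-305469*1/125766 - 23016)*(-1/745663) = (-33941/13974 - 23016)*(-1/745663) = -321659525/13974*(-1/745663) = 321659525/10419894762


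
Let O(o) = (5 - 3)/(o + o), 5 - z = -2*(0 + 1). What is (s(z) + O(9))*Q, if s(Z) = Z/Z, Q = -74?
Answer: -740/9 ≈ -82.222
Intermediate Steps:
z = 7 (z = 5 - (-2)*(0 + 1) = 5 - (-2) = 5 - 1*(-2) = 5 + 2 = 7)
s(Z) = 1
O(o) = 1/o (O(o) = 2/((2*o)) = 2*(1/(2*o)) = 1/o)
(s(z) + O(9))*Q = (1 + 1/9)*(-74) = (1 + ⅑)*(-74) = (10/9)*(-74) = -740/9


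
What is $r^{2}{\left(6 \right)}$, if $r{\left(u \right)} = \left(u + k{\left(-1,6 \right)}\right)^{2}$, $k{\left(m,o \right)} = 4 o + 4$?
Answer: $1336336$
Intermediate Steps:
$k{\left(m,o \right)} = 4 + 4 o$
$r{\left(u \right)} = \left(28 + u\right)^{2}$ ($r{\left(u \right)} = \left(u + \left(4 + 4 \cdot 6\right)\right)^{2} = \left(u + \left(4 + 24\right)\right)^{2} = \left(u + 28\right)^{2} = \left(28 + u\right)^{2}$)
$r^{2}{\left(6 \right)} = \left(\left(28 + 6\right)^{2}\right)^{2} = \left(34^{2}\right)^{2} = 1156^{2} = 1336336$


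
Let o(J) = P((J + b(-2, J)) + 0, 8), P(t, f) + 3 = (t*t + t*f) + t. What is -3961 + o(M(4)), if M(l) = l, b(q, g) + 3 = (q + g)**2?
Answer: -3894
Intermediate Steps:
b(q, g) = -3 + (g + q)**2 (b(q, g) = -3 + (q + g)**2 = -3 + (g + q)**2)
P(t, f) = -3 + t + t**2 + f*t (P(t, f) = -3 + ((t*t + t*f) + t) = -3 + ((t**2 + f*t) + t) = -3 + (t + t**2 + f*t) = -3 + t + t**2 + f*t)
o(J) = -30 + (-3 + J + (-2 + J)**2)**2 + 9*J + 9*(-2 + J)**2 (o(J) = -3 + ((J + (-3 + (J - 2)**2)) + 0) + ((J + (-3 + (J - 2)**2)) + 0)**2 + 8*((J + (-3 + (J - 2)**2)) + 0) = -3 + ((J + (-3 + (-2 + J)**2)) + 0) + ((J + (-3 + (-2 + J)**2)) + 0)**2 + 8*((J + (-3 + (-2 + J)**2)) + 0) = -3 + ((-3 + J + (-2 + J)**2) + 0) + ((-3 + J + (-2 + J)**2) + 0)**2 + 8*((-3 + J + (-2 + J)**2) + 0) = -3 + (-3 + J + (-2 + J)**2) + (-3 + J + (-2 + J)**2)**2 + 8*(-3 + J + (-2 + J)**2) = -3 + (-3 + J + (-2 + J)**2) + (-3 + J + (-2 + J)**2)**2 + (-24 + 8*J + 8*(-2 + J)**2) = -30 + (-3 + J + (-2 + J)**2)**2 + 9*J + 9*(-2 + J)**2)
-3961 + o(M(4)) = -3961 + (7 + 4**4 - 33*4 - 6*4**3 + 20*4**2) = -3961 + (7 + 256 - 132 - 6*64 + 20*16) = -3961 + (7 + 256 - 132 - 384 + 320) = -3961 + 67 = -3894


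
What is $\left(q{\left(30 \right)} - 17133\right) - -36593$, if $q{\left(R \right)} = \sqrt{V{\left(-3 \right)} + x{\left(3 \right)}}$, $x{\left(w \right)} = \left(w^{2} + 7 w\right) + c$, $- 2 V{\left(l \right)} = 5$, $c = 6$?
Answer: $19460 + \frac{\sqrt{134}}{2} \approx 19466.0$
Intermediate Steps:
$V{\left(l \right)} = - \frac{5}{2}$ ($V{\left(l \right)} = \left(- \frac{1}{2}\right) 5 = - \frac{5}{2}$)
$x{\left(w \right)} = 6 + w^{2} + 7 w$ ($x{\left(w \right)} = \left(w^{2} + 7 w\right) + 6 = 6 + w^{2} + 7 w$)
$q{\left(R \right)} = \frac{\sqrt{134}}{2}$ ($q{\left(R \right)} = \sqrt{- \frac{5}{2} + \left(6 + 3^{2} + 7 \cdot 3\right)} = \sqrt{- \frac{5}{2} + \left(6 + 9 + 21\right)} = \sqrt{- \frac{5}{2} + 36} = \sqrt{\frac{67}{2}} = \frac{\sqrt{134}}{2}$)
$\left(q{\left(30 \right)} - 17133\right) - -36593 = \left(\frac{\sqrt{134}}{2} - 17133\right) - -36593 = \left(\frac{\sqrt{134}}{2} - 17133\right) + 36593 = \left(-17133 + \frac{\sqrt{134}}{2}\right) + 36593 = 19460 + \frac{\sqrt{134}}{2}$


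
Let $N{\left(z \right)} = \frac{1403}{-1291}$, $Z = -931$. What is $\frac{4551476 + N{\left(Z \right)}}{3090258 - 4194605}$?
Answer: $- \frac{54915459}{13324411} \approx -4.1214$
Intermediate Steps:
$N{\left(z \right)} = - \frac{1403}{1291}$ ($N{\left(z \right)} = 1403 \left(- \frac{1}{1291}\right) = - \frac{1403}{1291}$)
$\frac{4551476 + N{\left(Z \right)}}{3090258 - 4194605} = \frac{4551476 - \frac{1403}{1291}}{3090258 - 4194605} = \frac{5875954113}{1291 \left(-1104347\right)} = \frac{5875954113}{1291} \left(- \frac{1}{1104347}\right) = - \frac{54915459}{13324411}$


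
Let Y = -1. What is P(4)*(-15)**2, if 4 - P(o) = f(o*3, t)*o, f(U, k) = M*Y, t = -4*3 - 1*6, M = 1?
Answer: 1800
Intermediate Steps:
t = -18 (t = -12 - 6 = -18)
f(U, k) = -1 (f(U, k) = 1*(-1) = -1)
P(o) = 4 + o (P(o) = 4 - (-1)*o = 4 + o)
P(4)*(-15)**2 = (4 + 4)*(-15)**2 = 8*225 = 1800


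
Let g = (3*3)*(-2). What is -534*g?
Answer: 9612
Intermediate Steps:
g = -18 (g = 9*(-2) = -18)
-534*g = -534*(-18) = 9612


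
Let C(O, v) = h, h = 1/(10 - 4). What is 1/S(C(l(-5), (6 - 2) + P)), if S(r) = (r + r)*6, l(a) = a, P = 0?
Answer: 1/2 ≈ 0.50000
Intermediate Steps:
h = 1/6 ≈ 0.16667
C(O, v) = 1/6
S(r) = 12*r (S(r) = (2*r)*6 = 12*r)
1/S(C(l(-5), (6 - 2) + P)) = 1/(12*(1/6)) = 1/2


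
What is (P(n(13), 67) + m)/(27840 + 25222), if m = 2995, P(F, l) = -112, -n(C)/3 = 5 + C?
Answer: 2883/53062 ≈ 0.054333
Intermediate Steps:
n(C) = -15 - 3*C (n(C) = -3*(5 + C) = -15 - 3*C)
(P(n(13), 67) + m)/(27840 + 25222) = (-112 + 2995)/(27840 + 25222) = 2883/53062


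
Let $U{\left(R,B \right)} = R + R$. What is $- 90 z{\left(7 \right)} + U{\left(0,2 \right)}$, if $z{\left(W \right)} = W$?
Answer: $-630$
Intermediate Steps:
$U{\left(R,B \right)} = 2 R$
$- 90 z{\left(7 \right)} + U{\left(0,2 \right)} = \left(-90\right) 7 + 2 \cdot 0 = -630 + 0 = -630$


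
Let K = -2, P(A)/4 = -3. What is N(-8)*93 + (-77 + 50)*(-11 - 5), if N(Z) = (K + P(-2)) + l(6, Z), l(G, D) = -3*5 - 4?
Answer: -2637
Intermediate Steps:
P(A) = -12 (P(A) = 4*(-3) = -12)
l(G, D) = -19 (l(G, D) = -15 - 4 = -19)
N(Z) = -33 (N(Z) = (-2 - 12) - 19 = -14 - 19 = -33)
N(-8)*93 + (-77 + 50)*(-11 - 5) = -33*93 + (-77 + 50)*(-11 - 5) = -3069 - 27*(-16) = -3069 + 432 = -2637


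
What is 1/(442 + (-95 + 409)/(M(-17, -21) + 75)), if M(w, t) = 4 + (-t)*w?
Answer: 139/61281 ≈ 0.0022682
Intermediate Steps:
M(w, t) = 4 - t*w
1/(442 + (-95 + 409)/(M(-17, -21) + 75)) = 1/(442 + (-95 + 409)/((4 - 1*(-21)*(-17)) + 75)) = 1/(442 + 314/((4 - 357) + 75)) = 1/(442 + 314/(-353 + 75)) = 1/(442 + 314/(-278)) = 1/(442 + 314*(-1/278)) = 1/(442 - 157/139) = 1/(61281/139) = 139/61281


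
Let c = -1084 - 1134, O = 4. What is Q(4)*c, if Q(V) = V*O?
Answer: -35488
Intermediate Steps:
c = -2218
Q(V) = 4*V (Q(V) = V*4 = 4*V)
Q(4)*c = (4*4)*(-2218) = 16*(-2218) = -35488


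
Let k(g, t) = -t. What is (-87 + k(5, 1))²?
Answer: 7744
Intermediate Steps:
(-87 + k(5, 1))² = (-87 - 1*1)² = (-87 - 1)² = (-88)² = 7744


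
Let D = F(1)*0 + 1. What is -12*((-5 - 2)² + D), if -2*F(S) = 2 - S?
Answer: -600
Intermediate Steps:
F(S) = -1 + S/2 (F(S) = -(2 - S)/2 = -1 + S/2)
D = 1 (D = (-1 + (½)*1)*0 + 1 = (-1 + ½)*0 + 1 = -½*0 + 1 = 0 + 1 = 1)
-12*((-5 - 2)² + D) = -12*((-5 - 2)² + 1) = -12*((-7)² + 1) = -12*(49 + 1) = -12*50 = -600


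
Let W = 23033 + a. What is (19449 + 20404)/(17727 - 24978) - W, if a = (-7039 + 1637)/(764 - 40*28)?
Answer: -29754865159/1290678 ≈ -23054.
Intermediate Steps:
a = 2701/178 (a = -5402/(764 - 1120) = -5402/(-356) = -5402*(-1/356) = 2701/178 ≈ 15.174)
W = 4102575/178 (W = 23033 + 2701/178 = 4102575/178 ≈ 23048.)
(19449 + 20404)/(17727 - 24978) - W = (19449 + 20404)/(17727 - 24978) - 1*4102575/178 = 39853/(-7251) - 4102575/178 = 39853*(-1/7251) - 4102575/178 = -39853/7251 - 4102575/178 = -29754865159/1290678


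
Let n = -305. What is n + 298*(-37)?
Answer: -11331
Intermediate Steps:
n + 298*(-37) = -305 + 298*(-37) = -305 - 11026 = -11331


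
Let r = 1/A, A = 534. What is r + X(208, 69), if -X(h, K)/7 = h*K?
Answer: -53647775/534 ≈ -1.0046e+5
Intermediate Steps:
X(h, K) = -7*K*h (X(h, K) = -7*h*K = -7*K*h)
r = 1/534 ≈ 0.0018727
r + X(208, 69) = 1/534 - 7*69*208 = 1/534 - 100464 = -53647775/534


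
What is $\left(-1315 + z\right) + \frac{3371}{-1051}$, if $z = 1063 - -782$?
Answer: $\frac{553659}{1051} \approx 526.79$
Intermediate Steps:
$z = 1845$ ($z = 1063 + 782 = 1845$)
$\left(-1315 + z\right) + \frac{3371}{-1051} = \left(-1315 + 1845\right) + \frac{3371}{-1051} = 530 + 3371 \left(- \frac{1}{1051}\right) = 530 - \frac{3371}{1051} = \frac{553659}{1051}$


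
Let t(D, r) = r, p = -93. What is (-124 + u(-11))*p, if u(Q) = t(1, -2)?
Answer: 11718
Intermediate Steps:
u(Q) = -2
(-124 + u(-11))*p = (-124 - 2)*(-93) = -126*(-93) = 11718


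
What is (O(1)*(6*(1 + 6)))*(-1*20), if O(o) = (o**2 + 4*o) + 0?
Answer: -4200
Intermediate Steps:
O(o) = o**2 + 4*o
(O(1)*(6*(1 + 6)))*(-1*20) = ((1*(4 + 1))*(6*(1 + 6)))*(-1*20) = ((1*5)*(6*7))*(-20) = (5*42)*(-20) = 210*(-20) = -4200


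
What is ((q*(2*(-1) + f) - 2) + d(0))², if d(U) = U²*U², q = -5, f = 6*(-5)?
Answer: 24964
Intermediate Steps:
f = -30
d(U) = U⁴
((q*(2*(-1) + f) - 2) + d(0))² = ((-5*(2*(-1) - 30) - 2) + 0⁴)² = ((-5*(-2 - 30) - 2) + 0)² = ((-5*(-32) - 2) + 0)² = ((160 - 2) + 0)² = (158 + 0)² = 158² = 24964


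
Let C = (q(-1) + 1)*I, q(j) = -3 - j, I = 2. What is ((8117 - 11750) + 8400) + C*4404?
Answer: -4041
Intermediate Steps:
C = -2 (C = ((-3 - 1*(-1)) + 1)*2 = ((-3 + 1) + 1)*2 = (-2 + 1)*2 = -1*2 = -2)
((8117 - 11750) + 8400) + C*4404 = ((8117 - 11750) + 8400) - 2*4404 = (-3633 + 8400) - 8808 = 4767 - 8808 = -4041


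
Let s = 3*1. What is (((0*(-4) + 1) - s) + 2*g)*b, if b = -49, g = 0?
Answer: 98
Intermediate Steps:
s = 3
(((0*(-4) + 1) - s) + 2*g)*b = (((0*(-4) + 1) - 1*3) + 2*0)*(-49) = (((0 + 1) - 3) + 0)*(-49) = ((1 - 3) + 0)*(-49) = (-2 + 0)*(-49) = -2*(-49) = 98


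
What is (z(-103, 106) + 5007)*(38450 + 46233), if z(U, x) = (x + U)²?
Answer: 424769928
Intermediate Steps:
z(U, x) = (U + x)²
(z(-103, 106) + 5007)*(38450 + 46233) = ((-103 + 106)² + 5007)*(38450 + 46233) = (3² + 5007)*84683 = (9 + 5007)*84683 = 5016*84683 = 424769928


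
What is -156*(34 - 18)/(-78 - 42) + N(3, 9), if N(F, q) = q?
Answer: 149/5 ≈ 29.800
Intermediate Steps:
-156*(34 - 18)/(-78 - 42) + N(3, 9) = -156*(34 - 18)/(-78 - 42) + 9 = -2496/(-120) + 9 = -2496*(-1)/120 + 9 = -156*(-2/15) + 9 = 104/5 + 9 = 149/5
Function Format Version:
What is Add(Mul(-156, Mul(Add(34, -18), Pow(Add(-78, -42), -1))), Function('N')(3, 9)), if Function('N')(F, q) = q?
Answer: Rational(149, 5) ≈ 29.800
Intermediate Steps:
Add(Mul(-156, Mul(Add(34, -18), Pow(Add(-78, -42), -1))), Function('N')(3, 9)) = Add(Mul(-156, Mul(Add(34, -18), Pow(Add(-78, -42), -1))), 9) = Add(Mul(-156, Mul(16, Pow(-120, -1))), 9) = Add(Mul(-156, Mul(16, Rational(-1, 120))), 9) = Add(Mul(-156, Rational(-2, 15)), 9) = Add(Rational(104, 5), 9) = Rational(149, 5)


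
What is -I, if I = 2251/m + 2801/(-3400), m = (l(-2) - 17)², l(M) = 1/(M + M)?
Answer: -109118839/16187400 ≈ -6.7410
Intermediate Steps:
l(M) = 1/(2*M)
m = 4761/16 (m = ((½)/(-2) - 17)² = ((½)*(-½) - 17)² = (-¼ - 17)² = (-69/4)² = 4761/16 ≈ 297.56)
I = 109118839/16187400 (I = 2251/(4761/16) + 2801/(-3400) = 2251*(16/4761) + 2801*(-1/3400) = 36016/4761 - 2801/3400 = 109118839/16187400 ≈ 6.7410)
-I = -1*109118839/16187400 = -109118839/16187400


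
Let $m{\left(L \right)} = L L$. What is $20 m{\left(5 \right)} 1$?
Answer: $500$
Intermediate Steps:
$m{\left(L \right)} = L^{2}$
$20 m{\left(5 \right)} 1 = 20 \cdot 5^{2} \cdot 1 = 20 \cdot 25 \cdot 1 = 500 \cdot 1 = 500$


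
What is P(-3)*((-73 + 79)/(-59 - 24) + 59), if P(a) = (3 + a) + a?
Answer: -14673/83 ≈ -176.78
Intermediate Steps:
P(a) = 3 + 2*a
P(-3)*((-73 + 79)/(-59 - 24) + 59) = (3 + 2*(-3))*((-73 + 79)/(-59 - 24) + 59) = (3 - 6)*(6/(-83) + 59) = -3*(6*(-1/83) + 59) = -3*(-6/83 + 59) = -3*4891/83 = -14673/83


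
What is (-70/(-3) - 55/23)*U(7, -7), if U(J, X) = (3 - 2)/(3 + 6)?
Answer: 1445/621 ≈ 2.3269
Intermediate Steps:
U(J, X) = ⅑ (U(J, X) = 1/9 = 1*(⅑) = ⅑)
(-70/(-3) - 55/23)*U(7, -7) = (-70/(-3) - 55/23)*(⅑) = (-70*(-⅓) - 55*1/23)*(⅑) = (70/3 - 55/23)*(⅑) = (1445/69)*(⅑) = 1445/621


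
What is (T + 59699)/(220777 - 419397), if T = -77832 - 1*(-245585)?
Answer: -56863/49655 ≈ -1.1452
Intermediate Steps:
T = 167753 (T = -77832 + 245585 = 167753)
(T + 59699)/(220777 - 419397) = (167753 + 59699)/(220777 - 419397) = 227452/(-198620) = 227452*(-1/198620) = -56863/49655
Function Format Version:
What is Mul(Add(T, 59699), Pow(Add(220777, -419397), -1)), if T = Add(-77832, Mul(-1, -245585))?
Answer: Rational(-56863, 49655) ≈ -1.1452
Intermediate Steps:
T = 167753 (T = Add(-77832, 245585) = 167753)
Mul(Add(T, 59699), Pow(Add(220777, -419397), -1)) = Mul(Add(167753, 59699), Pow(Add(220777, -419397), -1)) = Mul(227452, Pow(-198620, -1)) = Mul(227452, Rational(-1, 198620)) = Rational(-56863, 49655)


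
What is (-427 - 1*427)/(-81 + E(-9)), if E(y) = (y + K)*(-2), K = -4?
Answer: 854/55 ≈ 15.527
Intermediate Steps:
E(y) = 8 - 2*y (E(y) = (y - 4)*(-2) = (-4 + y)*(-2) = 8 - 2*y)
(-427 - 1*427)/(-81 + E(-9)) = (-427 - 1*427)/(-81 + (8 - 2*(-9))) = (-427 - 427)/(-81 + (8 + 18)) = -854/(-81 + 26) = -854/(-55) = -854*(-1/55) = 854/55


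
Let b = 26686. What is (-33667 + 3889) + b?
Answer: -3092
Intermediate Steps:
(-33667 + 3889) + b = (-33667 + 3889) + 26686 = -29778 + 26686 = -3092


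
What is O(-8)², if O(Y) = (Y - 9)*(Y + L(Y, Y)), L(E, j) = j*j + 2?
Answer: 972196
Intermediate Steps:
L(E, j) = 2 + j² (L(E, j) = j² + 2 = 2 + j²)
O(Y) = (-9 + Y)*(2 + Y + Y²) (O(Y) = (Y - 9)*(Y + (2 + Y²)) = (-9 + Y)*(2 + Y + Y²))
O(-8)² = (-18 + (-8)³ - 8*(-8)² - 7*(-8))² = (-18 - 512 - 8*64 + 56)² = (-18 - 512 - 512 + 56)² = (-986)² = 972196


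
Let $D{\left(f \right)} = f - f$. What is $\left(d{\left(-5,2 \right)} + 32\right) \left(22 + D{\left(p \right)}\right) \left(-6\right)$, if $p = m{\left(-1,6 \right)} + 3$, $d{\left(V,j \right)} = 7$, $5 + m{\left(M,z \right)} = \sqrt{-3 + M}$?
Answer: $-5148$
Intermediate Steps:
$m{\left(M,z \right)} = -5 + \sqrt{-3 + M}$
$p = -2 + 2 i$ ($p = \left(-5 + \sqrt{-3 - 1}\right) + 3 = \left(-5 + \sqrt{-4}\right) + 3 = \left(-5 + 2 i\right) + 3 = -2 + 2 i \approx -2.0 + 2.0 i$)
$D{\left(f \right)} = 0$
$\left(d{\left(-5,2 \right)} + 32\right) \left(22 + D{\left(p \right)}\right) \left(-6\right) = \left(7 + 32\right) \left(22 + 0\right) \left(-6\right) = 39 \cdot 22 \left(-6\right) = 858 \left(-6\right) = -5148$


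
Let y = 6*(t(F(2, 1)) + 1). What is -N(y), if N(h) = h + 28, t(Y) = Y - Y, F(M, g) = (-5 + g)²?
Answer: -34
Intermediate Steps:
t(Y) = 0
y = 6 (y = 6*(0 + 1) = 6*1 = 6)
N(h) = 28 + h
-N(y) = -(28 + 6) = -1*34 = -34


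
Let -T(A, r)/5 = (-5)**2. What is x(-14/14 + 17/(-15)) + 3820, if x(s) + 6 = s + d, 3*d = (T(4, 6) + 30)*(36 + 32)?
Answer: 24878/15 ≈ 1658.5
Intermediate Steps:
T(A, r) = -125 (T(A, r) = -5*(-5)**2 = -5*25 = -125)
d = -6460/3 (d = ((-125 + 30)*(36 + 32))/3 = (-95*68)/3 = (1/3)*(-6460) = -6460/3 ≈ -2153.3)
x(s) = -6478/3 + s (x(s) = -6 + (s - 6460/3) = -6 + (-6460/3 + s) = -6478/3 + s)
x(-14/14 + 17/(-15)) + 3820 = (-6478/3 + (-14/14 + 17/(-15))) + 3820 = (-6478/3 + (-14*1/14 + 17*(-1/15))) + 3820 = (-6478/3 + (-1 - 17/15)) + 3820 = (-6478/3 - 32/15) + 3820 = -32422/15 + 3820 = 24878/15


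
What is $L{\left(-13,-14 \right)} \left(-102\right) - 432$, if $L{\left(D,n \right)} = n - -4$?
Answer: $588$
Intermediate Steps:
$L{\left(D,n \right)} = 4 + n$ ($L{\left(D,n \right)} = n + 4 = 4 + n$)
$L{\left(-13,-14 \right)} \left(-102\right) - 432 = \left(4 - 14\right) \left(-102\right) - 432 = \left(-10\right) \left(-102\right) - 432 = 1020 - 432 = 588$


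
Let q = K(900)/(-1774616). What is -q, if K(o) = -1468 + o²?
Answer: 202133/443654 ≈ 0.45561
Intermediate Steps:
q = -202133/443654 (q = (-1468 + 900²)/(-1774616) = (-1468 + 810000)*(-1/1774616) = 808532*(-1/1774616) = -202133/443654 ≈ -0.45561)
-q = -1*(-202133/443654) = 202133/443654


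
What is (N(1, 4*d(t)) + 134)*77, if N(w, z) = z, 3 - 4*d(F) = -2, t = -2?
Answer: 10703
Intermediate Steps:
d(F) = 5/4 (d(F) = 3/4 - 1/4*(-2) = 3/4 + 1/2 = 5/4)
(N(1, 4*d(t)) + 134)*77 = (4*(5/4) + 134)*77 = (5 + 134)*77 = 139*77 = 10703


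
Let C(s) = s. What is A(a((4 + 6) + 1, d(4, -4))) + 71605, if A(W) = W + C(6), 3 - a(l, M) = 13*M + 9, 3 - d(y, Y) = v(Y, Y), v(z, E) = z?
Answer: 71514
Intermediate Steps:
d(y, Y) = 3 - Y
a(l, M) = -6 - 13*M (a(l, M) = 3 - (13*M + 9) = 3 - (9 + 13*M) = 3 + (-9 - 13*M) = -6 - 13*M)
A(W) = 6 + W (A(W) = W + 6 = 6 + W)
A(a((4 + 6) + 1, d(4, -4))) + 71605 = (6 + (-6 - 13*(3 - 1*(-4)))) + 71605 = (6 + (-6 - 13*(3 + 4))) + 71605 = (6 + (-6 - 13*7)) + 71605 = (6 + (-6 - 91)) + 71605 = (6 - 97) + 71605 = -91 + 71605 = 71514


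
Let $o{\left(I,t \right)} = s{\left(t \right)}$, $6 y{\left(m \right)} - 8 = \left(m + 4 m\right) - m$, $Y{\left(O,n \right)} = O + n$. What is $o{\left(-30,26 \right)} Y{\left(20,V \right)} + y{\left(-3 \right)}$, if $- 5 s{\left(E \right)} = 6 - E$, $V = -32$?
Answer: $- \frac{146}{3} \approx -48.667$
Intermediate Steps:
$s{\left(E \right)} = - \frac{6}{5} + \frac{E}{5}$ ($s{\left(E \right)} = - \frac{6 - E}{5} = - \frac{6}{5} + \frac{E}{5}$)
$y{\left(m \right)} = \frac{4}{3} + \frac{2 m}{3}$ ($y{\left(m \right)} = \frac{4}{3} + \frac{\left(m + 4 m\right) - m}{6} = \frac{4}{3} + \frac{5 m - m}{6} = \frac{4}{3} + \frac{4 m}{6} = \frac{4}{3} + \frac{2 m}{3}$)
$o{\left(I,t \right)} = - \frac{6}{5} + \frac{t}{5}$
$o{\left(-30,26 \right)} Y{\left(20,V \right)} + y{\left(-3 \right)} = \left(- \frac{6}{5} + \frac{1}{5} \cdot 26\right) \left(20 - 32\right) + \left(\frac{4}{3} + \frac{2}{3} \left(-3\right)\right) = \left(- \frac{6}{5} + \frac{26}{5}\right) \left(-12\right) + \left(\frac{4}{3} - 2\right) = 4 \left(-12\right) - \frac{2}{3} = -48 - \frac{2}{3} = - \frac{146}{3}$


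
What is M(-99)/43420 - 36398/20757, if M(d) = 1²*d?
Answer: -1582456103/901268940 ≈ -1.7558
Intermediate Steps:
M(d) = d (M(d) = 1*d = d)
M(-99)/43420 - 36398/20757 = -99/43420 - 36398/20757 = -1582456103/901268940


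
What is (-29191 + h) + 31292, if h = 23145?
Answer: 25246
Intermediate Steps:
(-29191 + h) + 31292 = (-29191 + 23145) + 31292 = -6046 + 31292 = 25246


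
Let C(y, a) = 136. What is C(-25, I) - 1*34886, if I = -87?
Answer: -34750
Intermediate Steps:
C(-25, I) - 1*34886 = 136 - 1*34886 = 136 - 34886 = -34750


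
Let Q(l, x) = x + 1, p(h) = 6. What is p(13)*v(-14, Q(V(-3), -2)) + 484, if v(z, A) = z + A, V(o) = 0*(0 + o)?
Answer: 394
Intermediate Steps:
V(o) = 0 (V(o) = 0*o = 0)
Q(l, x) = 1 + x
v(z, A) = A + z
p(13)*v(-14, Q(V(-3), -2)) + 484 = 6*((1 - 2) - 14) + 484 = 6*(-1 - 14) + 484 = 6*(-15) + 484 = -90 + 484 = 394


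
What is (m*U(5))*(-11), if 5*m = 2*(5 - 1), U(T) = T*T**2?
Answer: -2200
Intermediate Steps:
U(T) = T**3
m = 8/5 (m = (2*(5 - 1))/5 = (2*4)/5 = (1/5)*8 = 8/5 ≈ 1.6000)
(m*U(5))*(-11) = ((8/5)*5**3)*(-11) = ((8/5)*125)*(-11) = 200*(-11) = -2200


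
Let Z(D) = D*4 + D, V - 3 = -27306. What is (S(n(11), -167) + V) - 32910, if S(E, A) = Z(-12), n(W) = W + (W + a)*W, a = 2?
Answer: -60273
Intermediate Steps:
V = -27303 (V = 3 - 27306 = -27303)
Z(D) = 5*D (Z(D) = 4*D + D = 5*D)
n(W) = W + W*(2 + W) (n(W) = W + (W + 2)*W = W + (2 + W)*W = W + W*(2 + W))
S(E, A) = -60 (S(E, A) = 5*(-12) = -60)
(S(n(11), -167) + V) - 32910 = (-60 - 27303) - 32910 = -27363 - 32910 = -60273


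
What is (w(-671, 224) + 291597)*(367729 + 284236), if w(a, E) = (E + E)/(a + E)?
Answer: 84979341952615/447 ≈ 1.9011e+11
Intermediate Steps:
w(a, E) = 2*E/(E + a) (w(a, E) = (2*E)/(E + a) = 2*E/(E + a))
(w(-671, 224) + 291597)*(367729 + 284236) = (2*224/(224 - 671) + 291597)*(367729 + 284236) = (2*224/(-447) + 291597)*651965 = (2*224*(-1/447) + 291597)*651965 = (-448/447 + 291597)*651965 = (130343411/447)*651965 = 84979341952615/447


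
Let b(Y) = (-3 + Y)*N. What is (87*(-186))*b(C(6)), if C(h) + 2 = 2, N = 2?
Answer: 97092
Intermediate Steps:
C(h) = 0 (C(h) = -2 + 2 = 0)
b(Y) = -6 + 2*Y (b(Y) = (-3 + Y)*2 = -6 + 2*Y)
(87*(-186))*b(C(6)) = (87*(-186))*(-6 + 2*0) = -16182*(-6 + 0) = -16182*(-6) = 97092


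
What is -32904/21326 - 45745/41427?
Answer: -1169335939/441736101 ≈ -2.6471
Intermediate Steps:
-32904/21326 - 45745/41427 = -32904*1/21326 - 45745*1/41427 = -16452/10663 - 45745/41427 = -1169335939/441736101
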